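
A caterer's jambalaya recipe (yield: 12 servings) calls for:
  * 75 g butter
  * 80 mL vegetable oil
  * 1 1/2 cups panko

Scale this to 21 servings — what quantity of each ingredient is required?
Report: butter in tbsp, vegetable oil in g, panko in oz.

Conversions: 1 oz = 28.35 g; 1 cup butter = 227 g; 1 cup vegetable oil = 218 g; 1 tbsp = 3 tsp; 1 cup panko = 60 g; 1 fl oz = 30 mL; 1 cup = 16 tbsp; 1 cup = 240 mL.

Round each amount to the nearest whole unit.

Scaling factor: 21/12 = 7/4 = 1.75.
butter: 75 g × 7/4 ÷ 227 g/cup × 16 tbsp/cup ≈ 9 tbsp
vegetable oil: 80 mL × 7/4 ÷ 240 mL/cup × 218 g/cup ≈ 127 g
panko: 1.5 cup × 7/4 × 60 g/cup ÷ 28.35 g/oz ≈ 6 oz

butter: 9 tbsp; vegetable oil: 127 g; panko: 6 oz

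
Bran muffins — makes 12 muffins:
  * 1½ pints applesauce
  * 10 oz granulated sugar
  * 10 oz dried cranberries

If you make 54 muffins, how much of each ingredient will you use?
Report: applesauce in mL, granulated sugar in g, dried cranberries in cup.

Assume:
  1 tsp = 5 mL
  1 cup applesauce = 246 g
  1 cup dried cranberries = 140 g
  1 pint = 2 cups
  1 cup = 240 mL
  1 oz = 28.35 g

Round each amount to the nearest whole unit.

Scaling factor: 54/12 = 9/2 = 4.5.
applesauce: 1.5 pint × 9/2 × 2 cup/pint × 240 mL/cup = 3240 mL
granulated sugar: 10 oz × 9/2 × 28.35 g/oz ≈ 1276 g
dried cranberries: 10 oz × 9/2 × 28.35 g/oz ÷ 140 g/cup ≈ 9 cup

applesauce: 3240 mL; granulated sugar: 1276 g; dried cranberries: 9 cup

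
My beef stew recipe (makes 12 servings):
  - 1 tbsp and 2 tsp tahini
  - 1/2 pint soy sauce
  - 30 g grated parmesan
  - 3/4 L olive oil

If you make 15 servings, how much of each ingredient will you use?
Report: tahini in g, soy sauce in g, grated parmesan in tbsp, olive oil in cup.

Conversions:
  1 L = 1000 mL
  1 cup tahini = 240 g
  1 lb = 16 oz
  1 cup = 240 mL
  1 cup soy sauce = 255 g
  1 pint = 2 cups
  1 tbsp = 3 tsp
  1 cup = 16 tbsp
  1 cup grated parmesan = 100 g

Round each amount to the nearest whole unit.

Scaling factor: 15/12 = 5/4 = 1.25.
tahini: (1 tbsp + 2 tsp = 5/3 tbsp) × 5/4 ÷ 16 tbsp/cup × 240 g/cup ≈ 31 g
soy sauce: 0.5 pint × 5/4 × 2 cup/pint × 255 g/cup ≈ 319 g
grated parmesan: 30 g × 5/4 ÷ 100 g/cup × 16 tbsp/cup = 6 tbsp
olive oil: 0.75 L × 5/4 × 1000 mL/L ÷ 240 mL/cup ≈ 4 cup

tahini: 31 g; soy sauce: 319 g; grated parmesan: 6 tbsp; olive oil: 4 cup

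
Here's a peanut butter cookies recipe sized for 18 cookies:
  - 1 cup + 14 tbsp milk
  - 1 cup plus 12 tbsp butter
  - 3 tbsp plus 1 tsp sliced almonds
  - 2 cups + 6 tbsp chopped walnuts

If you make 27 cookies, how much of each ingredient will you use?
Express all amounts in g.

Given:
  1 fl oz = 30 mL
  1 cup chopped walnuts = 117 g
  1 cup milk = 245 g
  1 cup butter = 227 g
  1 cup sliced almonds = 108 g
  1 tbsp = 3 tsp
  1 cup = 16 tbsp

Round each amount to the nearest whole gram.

milk: 689 g; butter: 596 g; sliced almonds: 34 g; chopped walnuts: 417 g

Scaling factor: 27/18 = 3/2 = 1.5.
milk: (1 cup + 14 tbsp = 1.875 cup) × 3/2 × 245 g/cup ≈ 689 g
butter: (1 cup + 12 tbsp = 1.75 cup) × 3/2 × 227 g/cup ≈ 596 g
sliced almonds: (3 tbsp + 1 tsp = 10/3 tbsp) × 3/2 ÷ 16 tbsp/cup × 108 g/cup ≈ 34 g
chopped walnuts: (2 cup + 6 tbsp = 2.375 cup) × 3/2 × 117 g/cup ≈ 417 g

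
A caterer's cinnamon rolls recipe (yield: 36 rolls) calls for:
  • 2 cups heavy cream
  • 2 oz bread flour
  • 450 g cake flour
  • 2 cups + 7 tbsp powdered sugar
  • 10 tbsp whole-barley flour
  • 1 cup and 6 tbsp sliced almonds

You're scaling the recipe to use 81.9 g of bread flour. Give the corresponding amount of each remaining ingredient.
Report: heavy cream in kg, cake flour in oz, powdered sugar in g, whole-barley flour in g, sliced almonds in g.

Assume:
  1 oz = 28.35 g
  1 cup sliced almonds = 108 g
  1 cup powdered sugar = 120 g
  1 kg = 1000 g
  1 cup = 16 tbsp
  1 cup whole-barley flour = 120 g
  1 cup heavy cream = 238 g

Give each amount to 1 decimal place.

The original recipe has 56.7 g of bread flour, so the scaling factor is 81.9 ÷ 56.7 = 13/9.
heavy cream: 2 cup × 13/9 × 238 g/cup ÷ 1000 g/kg ≈ 0.7 kg
cake flour: 450 g × 13/9 ÷ 28.35 g/oz ≈ 22.9 oz
powdered sugar: (2 cup + 7 tbsp = 2.4375 cup) × 13/9 × 120 g/cup = 422.5 g
whole-barley flour: 10 tbsp × 13/9 ÷ 16 tbsp/cup × 120 g/cup ≈ 108.3 g
sliced almonds: (1 cup + 6 tbsp = 1.375 cup) × 13/9 × 108 g/cup = 214.5 g

heavy cream: 0.7 kg; cake flour: 22.9 oz; powdered sugar: 422.5 g; whole-barley flour: 108.3 g; sliced almonds: 214.5 g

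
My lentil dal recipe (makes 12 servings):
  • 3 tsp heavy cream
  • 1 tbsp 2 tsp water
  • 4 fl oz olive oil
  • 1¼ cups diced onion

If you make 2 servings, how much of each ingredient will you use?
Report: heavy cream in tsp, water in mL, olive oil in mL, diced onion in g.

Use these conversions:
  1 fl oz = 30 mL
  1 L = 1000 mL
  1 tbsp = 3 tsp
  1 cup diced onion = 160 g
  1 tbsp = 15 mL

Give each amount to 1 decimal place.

heavy cream: 0.5 tsp; water: 4.2 mL; olive oil: 20.0 mL; diced onion: 33.3 g

Scaling factor: 2/12 = 1/6.
heavy cream: 3 tsp × 1/6 = 0.5 tsp
water: (1 tbsp + 2 tsp = 5/3 tbsp) × 1/6 × 15 mL/tbsp ≈ 4.2 mL
olive oil: 4 fl oz × 1/6 × 30 mL/fl oz = 20.0 mL
diced onion: 1.25 cup × 1/6 × 160 g/cup ≈ 33.3 g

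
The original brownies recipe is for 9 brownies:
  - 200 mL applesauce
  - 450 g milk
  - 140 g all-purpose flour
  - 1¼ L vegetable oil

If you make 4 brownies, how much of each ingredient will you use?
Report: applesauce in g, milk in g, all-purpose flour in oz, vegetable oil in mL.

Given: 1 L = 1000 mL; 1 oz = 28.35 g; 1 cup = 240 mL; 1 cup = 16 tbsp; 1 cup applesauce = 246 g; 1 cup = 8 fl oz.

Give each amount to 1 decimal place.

Scaling factor: 4/9.
applesauce: 200 mL × 4/9 ÷ 240 mL/cup × 246 g/cup ≈ 91.1 g
milk: 450 g × 4/9 = 200.0 g
all-purpose flour: 140 g × 4/9 ÷ 28.35 g/oz ≈ 2.2 oz
vegetable oil: 1.25 L × 4/9 × 1000 mL/L ≈ 555.6 mL

applesauce: 91.1 g; milk: 200.0 g; all-purpose flour: 2.2 oz; vegetable oil: 555.6 mL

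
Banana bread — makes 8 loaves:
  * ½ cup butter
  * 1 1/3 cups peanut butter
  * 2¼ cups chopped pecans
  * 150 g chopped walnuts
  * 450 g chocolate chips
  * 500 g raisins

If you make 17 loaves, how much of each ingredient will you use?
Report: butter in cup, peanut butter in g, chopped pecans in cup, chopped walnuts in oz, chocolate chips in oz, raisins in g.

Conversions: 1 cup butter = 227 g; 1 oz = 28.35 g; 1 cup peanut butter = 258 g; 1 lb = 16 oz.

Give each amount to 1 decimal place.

butter: 1.1 cup; peanut butter: 731.0 g; chopped pecans: 4.8 cup; chopped walnuts: 11.2 oz; chocolate chips: 33.7 oz; raisins: 1062.5 g

Scaling factor: 17/8 = 2.125.
butter: 0.5 cup × 17/8 ≈ 1.1 cup
peanut butter: 4/3 cup × 17/8 × 258 g/cup = 731.0 g
chopped pecans: 2.25 cup × 17/8 ≈ 4.8 cup
chopped walnuts: 150 g × 17/8 ÷ 28.35 g/oz ≈ 11.2 oz
chocolate chips: 450 g × 17/8 ÷ 28.35 g/oz ≈ 33.7 oz
raisins: 500 g × 17/8 = 1062.5 g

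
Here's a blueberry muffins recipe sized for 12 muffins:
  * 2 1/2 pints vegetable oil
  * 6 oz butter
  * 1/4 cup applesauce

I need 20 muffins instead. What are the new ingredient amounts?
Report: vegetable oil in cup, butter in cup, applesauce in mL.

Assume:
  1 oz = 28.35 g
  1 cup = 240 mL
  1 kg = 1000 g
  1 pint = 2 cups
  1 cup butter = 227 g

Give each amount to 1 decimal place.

Scaling factor: 20/12 = 5/3.
vegetable oil: 2.5 pint × 5/3 × 2 cup/pint ≈ 8.3 cup
butter: 6 oz × 5/3 × 28.35 g/oz ÷ 227 g/cup ≈ 1.2 cup
applesauce: 0.25 cup × 5/3 × 240 mL/cup = 100.0 mL

vegetable oil: 8.3 cup; butter: 1.2 cup; applesauce: 100.0 mL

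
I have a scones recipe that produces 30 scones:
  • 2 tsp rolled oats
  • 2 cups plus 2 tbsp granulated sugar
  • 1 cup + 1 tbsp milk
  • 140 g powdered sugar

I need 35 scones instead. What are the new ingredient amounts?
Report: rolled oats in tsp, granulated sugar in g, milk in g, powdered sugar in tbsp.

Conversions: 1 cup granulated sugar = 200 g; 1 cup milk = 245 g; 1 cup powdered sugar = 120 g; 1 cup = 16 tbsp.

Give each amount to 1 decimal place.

rolled oats: 2.3 tsp; granulated sugar: 495.8 g; milk: 303.7 g; powdered sugar: 21.8 tbsp

Scaling factor: 35/30 = 7/6.
rolled oats: 2 tsp × 7/6 ≈ 2.3 tsp
granulated sugar: (2 cup + 2 tbsp = 2.125 cup) × 7/6 × 200 g/cup ≈ 495.8 g
milk: (1 cup + 1 tbsp = 1.0625 cup) × 7/6 × 245 g/cup ≈ 303.7 g
powdered sugar: 140 g × 7/6 ÷ 120 g/cup × 16 tbsp/cup ≈ 21.8 tbsp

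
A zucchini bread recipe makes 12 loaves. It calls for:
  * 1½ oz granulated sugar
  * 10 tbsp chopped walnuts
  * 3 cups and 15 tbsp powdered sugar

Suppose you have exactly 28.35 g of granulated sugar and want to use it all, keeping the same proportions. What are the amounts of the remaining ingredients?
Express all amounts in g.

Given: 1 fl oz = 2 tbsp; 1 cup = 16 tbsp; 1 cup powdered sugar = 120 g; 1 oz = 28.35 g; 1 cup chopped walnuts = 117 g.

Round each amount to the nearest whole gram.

chopped walnuts: 49 g; powdered sugar: 315 g

The original recipe has 42.525 g of granulated sugar, so the scaling factor is 28.35 ÷ 42.525 = 2/3.
chopped walnuts: 10 tbsp × 2/3 ÷ 16 tbsp/cup × 117 g/cup ≈ 49 g
powdered sugar: (3 cup + 15 tbsp = 3.9375 cup) × 2/3 × 120 g/cup = 315 g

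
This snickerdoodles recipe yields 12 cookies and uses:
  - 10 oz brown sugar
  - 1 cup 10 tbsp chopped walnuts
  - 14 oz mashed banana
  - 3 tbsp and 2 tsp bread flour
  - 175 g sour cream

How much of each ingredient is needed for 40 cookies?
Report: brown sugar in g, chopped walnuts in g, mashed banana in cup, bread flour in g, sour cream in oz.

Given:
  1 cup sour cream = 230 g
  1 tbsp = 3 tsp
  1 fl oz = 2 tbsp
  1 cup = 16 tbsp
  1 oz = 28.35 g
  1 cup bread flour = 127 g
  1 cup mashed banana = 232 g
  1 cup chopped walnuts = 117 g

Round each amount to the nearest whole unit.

brown sugar: 945 g; chopped walnuts: 634 g; mashed banana: 6 cup; bread flour: 97 g; sour cream: 21 oz

Scaling factor: 40/12 = 10/3.
brown sugar: 10 oz × 10/3 × 28.35 g/oz = 945 g
chopped walnuts: (1 cup + 10 tbsp = 1.625 cup) × 10/3 × 117 g/cup ≈ 634 g
mashed banana: 14 oz × 10/3 × 28.35 g/oz ÷ 232 g/cup ≈ 6 cup
bread flour: (3 tbsp + 2 tsp = 11/3 tbsp) × 10/3 ÷ 16 tbsp/cup × 127 g/cup ≈ 97 g
sour cream: 175 g × 10/3 ÷ 28.35 g/oz ≈ 21 oz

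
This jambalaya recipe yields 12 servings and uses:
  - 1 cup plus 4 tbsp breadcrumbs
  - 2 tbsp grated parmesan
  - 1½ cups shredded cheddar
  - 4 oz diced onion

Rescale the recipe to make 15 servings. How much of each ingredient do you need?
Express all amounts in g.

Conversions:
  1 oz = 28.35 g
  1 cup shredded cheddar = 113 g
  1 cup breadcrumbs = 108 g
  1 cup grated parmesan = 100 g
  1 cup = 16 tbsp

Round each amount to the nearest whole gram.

Scaling factor: 15/12 = 5/4 = 1.25.
breadcrumbs: (1 cup + 4 tbsp = 1.25 cup) × 5/4 × 108 g/cup ≈ 169 g
grated parmesan: 2 tbsp × 5/4 ÷ 16 tbsp/cup × 100 g/cup ≈ 16 g
shredded cheddar: 1.5 cup × 5/4 × 113 g/cup ≈ 212 g
diced onion: 4 oz × 5/4 × 28.35 g/oz ≈ 142 g

breadcrumbs: 169 g; grated parmesan: 16 g; shredded cheddar: 212 g; diced onion: 142 g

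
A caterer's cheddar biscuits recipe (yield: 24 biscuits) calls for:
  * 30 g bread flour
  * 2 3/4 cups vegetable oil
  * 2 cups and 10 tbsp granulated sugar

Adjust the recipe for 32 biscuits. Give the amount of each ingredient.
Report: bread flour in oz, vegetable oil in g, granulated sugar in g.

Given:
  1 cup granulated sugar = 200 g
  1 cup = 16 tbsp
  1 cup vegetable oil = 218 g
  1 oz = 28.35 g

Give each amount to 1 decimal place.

Scaling factor: 32/24 = 4/3.
bread flour: 30 g × 4/3 ÷ 28.35 g/oz ≈ 1.4 oz
vegetable oil: 2.75 cup × 4/3 × 218 g/cup ≈ 799.3 g
granulated sugar: (2 cup + 10 tbsp = 2.625 cup) × 4/3 × 200 g/cup = 700.0 g

bread flour: 1.4 oz; vegetable oil: 799.3 g; granulated sugar: 700.0 g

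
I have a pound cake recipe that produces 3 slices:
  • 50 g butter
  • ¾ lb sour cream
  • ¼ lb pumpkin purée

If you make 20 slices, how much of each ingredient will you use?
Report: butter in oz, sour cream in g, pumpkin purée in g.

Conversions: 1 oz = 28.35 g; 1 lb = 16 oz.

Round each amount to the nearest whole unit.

butter: 12 oz; sour cream: 2268 g; pumpkin purée: 756 g

Scaling factor: 20/3.
butter: 50 g × 20/3 ÷ 28.35 g/oz ≈ 12 oz
sour cream: 0.75 lb × 20/3 × 16 oz/lb × 28.35 g/oz = 2268 g
pumpkin purée: 0.25 lb × 20/3 × 16 oz/lb × 28.35 g/oz = 756 g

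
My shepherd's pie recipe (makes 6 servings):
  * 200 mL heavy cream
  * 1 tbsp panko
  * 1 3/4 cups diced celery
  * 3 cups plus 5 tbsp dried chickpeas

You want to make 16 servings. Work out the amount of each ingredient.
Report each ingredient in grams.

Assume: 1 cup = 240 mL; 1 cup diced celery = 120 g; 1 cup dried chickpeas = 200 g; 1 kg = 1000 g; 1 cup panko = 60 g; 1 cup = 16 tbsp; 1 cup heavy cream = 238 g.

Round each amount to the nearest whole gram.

Scaling factor: 16/6 = 8/3.
heavy cream: 200 mL × 8/3 ÷ 240 mL/cup × 238 g/cup ≈ 529 g
panko: 1 tbsp × 8/3 ÷ 16 tbsp/cup × 60 g/cup = 10 g
diced celery: 1.75 cup × 8/3 × 120 g/cup = 560 g
dried chickpeas: (3 cup + 5 tbsp = 3.3125 cup) × 8/3 × 200 g/cup ≈ 1767 g

heavy cream: 529 g; panko: 10 g; diced celery: 560 g; dried chickpeas: 1767 g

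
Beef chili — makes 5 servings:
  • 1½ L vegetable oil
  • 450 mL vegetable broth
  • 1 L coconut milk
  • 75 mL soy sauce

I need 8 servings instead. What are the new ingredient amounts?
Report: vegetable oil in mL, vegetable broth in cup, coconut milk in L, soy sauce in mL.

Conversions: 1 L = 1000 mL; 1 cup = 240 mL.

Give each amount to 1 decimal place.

vegetable oil: 2400.0 mL; vegetable broth: 3.0 cup; coconut milk: 1.6 L; soy sauce: 120.0 mL

Scaling factor: 8/5 = 1.6.
vegetable oil: 1.5 L × 8/5 × 1000 mL/L = 2400.0 mL
vegetable broth: 450 mL × 8/5 ÷ 240 mL/cup = 3.0 cup
coconut milk: 1 L × 8/5 = 1.6 L
soy sauce: 75 mL × 8/5 = 120.0 mL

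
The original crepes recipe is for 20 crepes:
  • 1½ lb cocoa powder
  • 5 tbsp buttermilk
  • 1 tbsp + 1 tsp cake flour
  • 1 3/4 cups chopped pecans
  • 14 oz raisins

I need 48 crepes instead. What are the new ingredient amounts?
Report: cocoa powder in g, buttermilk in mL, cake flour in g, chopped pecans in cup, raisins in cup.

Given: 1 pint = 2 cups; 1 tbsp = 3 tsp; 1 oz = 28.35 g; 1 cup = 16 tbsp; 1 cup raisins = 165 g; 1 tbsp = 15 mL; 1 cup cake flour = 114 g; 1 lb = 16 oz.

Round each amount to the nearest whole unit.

Scaling factor: 48/20 = 12/5 = 2.4.
cocoa powder: 1.5 lb × 12/5 × 16 oz/lb × 28.35 g/oz ≈ 1633 g
buttermilk: 5 tbsp × 12/5 × 15 mL/tbsp = 180 mL
cake flour: (1 tbsp + 1 tsp = 4/3 tbsp) × 12/5 ÷ 16 tbsp/cup × 114 g/cup ≈ 23 g
chopped pecans: 1.75 cup × 12/5 ≈ 4 cup
raisins: 14 oz × 12/5 × 28.35 g/oz ÷ 165 g/cup ≈ 6 cup

cocoa powder: 1633 g; buttermilk: 180 mL; cake flour: 23 g; chopped pecans: 4 cup; raisins: 6 cup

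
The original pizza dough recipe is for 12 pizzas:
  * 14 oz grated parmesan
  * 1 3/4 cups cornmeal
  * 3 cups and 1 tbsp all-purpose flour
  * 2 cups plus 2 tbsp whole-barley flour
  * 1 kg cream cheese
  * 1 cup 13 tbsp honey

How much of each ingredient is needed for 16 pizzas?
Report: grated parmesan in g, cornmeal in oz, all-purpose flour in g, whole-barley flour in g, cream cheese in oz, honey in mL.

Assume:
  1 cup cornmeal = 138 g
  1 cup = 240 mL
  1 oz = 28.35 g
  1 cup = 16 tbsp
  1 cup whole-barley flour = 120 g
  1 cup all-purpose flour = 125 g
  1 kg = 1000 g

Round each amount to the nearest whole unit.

Scaling factor: 16/12 = 4/3.
grated parmesan: 14 oz × 4/3 × 28.35 g/oz ≈ 529 g
cornmeal: 1.75 cup × 4/3 × 138 g/cup ÷ 28.35 g/oz ≈ 11 oz
all-purpose flour: (3 cup + 1 tbsp = 3.0625 cup) × 4/3 × 125 g/cup ≈ 510 g
whole-barley flour: (2 cup + 2 tbsp = 2.125 cup) × 4/3 × 120 g/cup = 340 g
cream cheese: 1 kg × 4/3 × 1000 g/kg ÷ 28.35 g/oz ≈ 47 oz
honey: (1 cup + 13 tbsp = 1.8125 cup) × 4/3 × 240 mL/cup = 580 mL

grated parmesan: 529 g; cornmeal: 11 oz; all-purpose flour: 510 g; whole-barley flour: 340 g; cream cheese: 47 oz; honey: 580 mL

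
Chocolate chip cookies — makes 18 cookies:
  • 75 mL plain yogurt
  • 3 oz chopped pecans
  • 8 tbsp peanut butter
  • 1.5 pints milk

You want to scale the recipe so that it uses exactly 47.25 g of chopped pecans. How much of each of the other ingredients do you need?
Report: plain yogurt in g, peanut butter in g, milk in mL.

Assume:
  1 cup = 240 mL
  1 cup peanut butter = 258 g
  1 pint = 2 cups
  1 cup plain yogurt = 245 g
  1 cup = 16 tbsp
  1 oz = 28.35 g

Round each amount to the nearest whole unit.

plain yogurt: 43 g; peanut butter: 72 g; milk: 400 mL

The original recipe has 85.05 g of chopped pecans, so the scaling factor is 47.25 ÷ 85.05 = 5/9.
plain yogurt: 75 mL × 5/9 ÷ 240 mL/cup × 245 g/cup ≈ 43 g
peanut butter: 8 tbsp × 5/9 ÷ 16 tbsp/cup × 258 g/cup ≈ 72 g
milk: 1.5 pint × 5/9 × 2 cup/pint × 240 mL/cup = 400 mL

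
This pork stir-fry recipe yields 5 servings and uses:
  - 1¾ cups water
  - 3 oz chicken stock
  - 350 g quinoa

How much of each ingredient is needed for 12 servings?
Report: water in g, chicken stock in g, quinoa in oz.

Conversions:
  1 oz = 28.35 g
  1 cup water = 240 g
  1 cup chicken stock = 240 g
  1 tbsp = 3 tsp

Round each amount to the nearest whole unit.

water: 1008 g; chicken stock: 204 g; quinoa: 30 oz

Scaling factor: 12/5 = 2.4.
water: 1.75 cup × 12/5 × 240 g/cup = 1008 g
chicken stock: 3 oz × 12/5 × 28.35 g/oz ≈ 204 g
quinoa: 350 g × 12/5 ÷ 28.35 g/oz ≈ 30 oz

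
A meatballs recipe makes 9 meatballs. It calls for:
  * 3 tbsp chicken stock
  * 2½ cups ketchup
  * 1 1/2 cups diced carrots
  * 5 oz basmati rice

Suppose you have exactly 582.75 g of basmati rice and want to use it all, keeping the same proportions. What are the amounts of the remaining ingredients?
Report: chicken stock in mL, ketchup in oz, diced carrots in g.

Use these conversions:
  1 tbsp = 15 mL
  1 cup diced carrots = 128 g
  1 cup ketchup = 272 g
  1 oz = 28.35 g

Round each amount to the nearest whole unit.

The original recipe has 141.75 g of basmati rice, so the scaling factor is 582.75 ÷ 141.75 = 37/9.
chicken stock: 3 tbsp × 37/9 × 15 mL/tbsp = 185 mL
ketchup: 2.5 cup × 37/9 × 272 g/cup ÷ 28.35 g/oz ≈ 99 oz
diced carrots: 1.5 cup × 37/9 × 128 g/cup ≈ 789 g

chicken stock: 185 mL; ketchup: 99 oz; diced carrots: 789 g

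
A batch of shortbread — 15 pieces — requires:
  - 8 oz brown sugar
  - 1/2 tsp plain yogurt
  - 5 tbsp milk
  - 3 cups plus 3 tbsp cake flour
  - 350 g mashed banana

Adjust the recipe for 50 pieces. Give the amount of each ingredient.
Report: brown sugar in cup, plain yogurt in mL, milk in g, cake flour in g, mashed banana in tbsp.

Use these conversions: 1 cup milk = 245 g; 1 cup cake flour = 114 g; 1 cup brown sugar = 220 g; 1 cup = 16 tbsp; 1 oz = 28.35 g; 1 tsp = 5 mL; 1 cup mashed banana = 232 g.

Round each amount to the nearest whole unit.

brown sugar: 3 cup; plain yogurt: 8 mL; milk: 255 g; cake flour: 1211 g; mashed banana: 80 tbsp

Scaling factor: 50/15 = 10/3.
brown sugar: 8 oz × 10/3 × 28.35 g/oz ÷ 220 g/cup ≈ 3 cup
plain yogurt: 0.5 tsp × 10/3 × 5 mL/tsp ≈ 8 mL
milk: 5 tbsp × 10/3 ÷ 16 tbsp/cup × 245 g/cup ≈ 255 g
cake flour: (3 cup + 3 tbsp = 3.1875 cup) × 10/3 × 114 g/cup ≈ 1211 g
mashed banana: 350 g × 10/3 ÷ 232 g/cup × 16 tbsp/cup ≈ 80 tbsp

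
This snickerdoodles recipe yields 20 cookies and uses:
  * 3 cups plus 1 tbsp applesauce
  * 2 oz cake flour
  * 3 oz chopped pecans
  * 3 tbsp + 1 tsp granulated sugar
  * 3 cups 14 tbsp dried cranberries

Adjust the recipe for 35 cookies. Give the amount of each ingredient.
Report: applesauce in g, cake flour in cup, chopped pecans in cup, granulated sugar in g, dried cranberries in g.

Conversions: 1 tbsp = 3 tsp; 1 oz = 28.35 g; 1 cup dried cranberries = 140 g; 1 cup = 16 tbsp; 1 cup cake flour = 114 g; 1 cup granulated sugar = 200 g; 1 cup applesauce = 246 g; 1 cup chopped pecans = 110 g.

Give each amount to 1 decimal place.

Scaling factor: 35/20 = 7/4 = 1.75.
applesauce: (3 cup + 1 tbsp = 3.0625 cup) × 7/4 × 246 g/cup ≈ 1318.4 g
cake flour: 2 oz × 7/4 × 28.35 g/oz ÷ 114 g/cup ≈ 0.9 cup
chopped pecans: 3 oz × 7/4 × 28.35 g/oz ÷ 110 g/cup ≈ 1.4 cup
granulated sugar: (3 tbsp + 1 tsp = 10/3 tbsp) × 7/4 ÷ 16 tbsp/cup × 200 g/cup ≈ 72.9 g
dried cranberries: (3 cup + 14 tbsp = 3.875 cup) × 7/4 × 140 g/cup ≈ 949.4 g

applesauce: 1318.4 g; cake flour: 0.9 cup; chopped pecans: 1.4 cup; granulated sugar: 72.9 g; dried cranberries: 949.4 g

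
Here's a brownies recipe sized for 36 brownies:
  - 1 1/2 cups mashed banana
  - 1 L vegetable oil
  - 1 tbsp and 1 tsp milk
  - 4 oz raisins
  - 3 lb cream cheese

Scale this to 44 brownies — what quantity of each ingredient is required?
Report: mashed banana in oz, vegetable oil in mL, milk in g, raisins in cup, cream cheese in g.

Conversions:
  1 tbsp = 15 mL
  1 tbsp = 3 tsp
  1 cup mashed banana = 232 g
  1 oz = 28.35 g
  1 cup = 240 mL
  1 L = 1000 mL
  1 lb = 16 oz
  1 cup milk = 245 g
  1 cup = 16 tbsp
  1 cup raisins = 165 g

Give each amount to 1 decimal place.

Scaling factor: 44/36 = 11/9.
mashed banana: 1.5 cup × 11/9 × 232 g/cup ÷ 28.35 g/oz ≈ 15.0 oz
vegetable oil: 1 L × 11/9 × 1000 mL/L ≈ 1222.2 mL
milk: (1 tbsp + 1 tsp = 4/3 tbsp) × 11/9 ÷ 16 tbsp/cup × 245 g/cup ≈ 25.0 g
raisins: 4 oz × 11/9 × 28.35 g/oz ÷ 165 g/cup ≈ 0.8 cup
cream cheese: 3 lb × 11/9 × 16 oz/lb × 28.35 g/oz = 1663.2 g

mashed banana: 15.0 oz; vegetable oil: 1222.2 mL; milk: 25.0 g; raisins: 0.8 cup; cream cheese: 1663.2 g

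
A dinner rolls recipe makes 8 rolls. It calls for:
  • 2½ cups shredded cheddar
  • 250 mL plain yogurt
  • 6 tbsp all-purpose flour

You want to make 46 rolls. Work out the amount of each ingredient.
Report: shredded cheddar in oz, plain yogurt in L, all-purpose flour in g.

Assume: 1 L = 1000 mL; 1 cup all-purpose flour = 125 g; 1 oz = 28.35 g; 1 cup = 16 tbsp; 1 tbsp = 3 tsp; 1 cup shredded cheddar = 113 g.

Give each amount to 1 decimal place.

shredded cheddar: 57.3 oz; plain yogurt: 1.4 L; all-purpose flour: 269.5 g

Scaling factor: 46/8 = 23/4 = 5.75.
shredded cheddar: 2.5 cup × 23/4 × 113 g/cup ÷ 28.35 g/oz ≈ 57.3 oz
plain yogurt: 250 mL × 23/4 ÷ 1000 mL/L ≈ 1.4 L
all-purpose flour: 6 tbsp × 23/4 ÷ 16 tbsp/cup × 125 g/cup ≈ 269.5 g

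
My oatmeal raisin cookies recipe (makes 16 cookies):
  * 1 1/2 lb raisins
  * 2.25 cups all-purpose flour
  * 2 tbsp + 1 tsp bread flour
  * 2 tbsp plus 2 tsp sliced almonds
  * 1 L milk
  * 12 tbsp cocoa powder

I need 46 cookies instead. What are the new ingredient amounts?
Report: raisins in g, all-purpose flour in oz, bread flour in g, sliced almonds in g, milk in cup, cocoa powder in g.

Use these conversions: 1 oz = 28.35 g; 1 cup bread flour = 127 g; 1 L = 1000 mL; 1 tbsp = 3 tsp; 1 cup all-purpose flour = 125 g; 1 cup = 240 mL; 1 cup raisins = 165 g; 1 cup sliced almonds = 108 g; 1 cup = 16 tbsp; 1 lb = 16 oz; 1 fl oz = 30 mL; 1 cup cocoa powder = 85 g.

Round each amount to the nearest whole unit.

raisins: 1956 g; all-purpose flour: 29 oz; bread flour: 53 g; sliced almonds: 52 g; milk: 12 cup; cocoa powder: 183 g

Scaling factor: 46/16 = 23/8 = 2.875.
raisins: 1.5 lb × 23/8 × 16 oz/lb × 28.35 g/oz ≈ 1956 g
all-purpose flour: 2.25 cup × 23/8 × 125 g/cup ÷ 28.35 g/oz ≈ 29 oz
bread flour: (2 tbsp + 1 tsp = 7/3 tbsp) × 23/8 ÷ 16 tbsp/cup × 127 g/cup ≈ 53 g
sliced almonds: (2 tbsp + 2 tsp = 8/3 tbsp) × 23/8 ÷ 16 tbsp/cup × 108 g/cup ≈ 52 g
milk: 1 L × 23/8 × 1000 mL/L ÷ 240 mL/cup ≈ 12 cup
cocoa powder: 12 tbsp × 23/8 ÷ 16 tbsp/cup × 85 g/cup ≈ 183 g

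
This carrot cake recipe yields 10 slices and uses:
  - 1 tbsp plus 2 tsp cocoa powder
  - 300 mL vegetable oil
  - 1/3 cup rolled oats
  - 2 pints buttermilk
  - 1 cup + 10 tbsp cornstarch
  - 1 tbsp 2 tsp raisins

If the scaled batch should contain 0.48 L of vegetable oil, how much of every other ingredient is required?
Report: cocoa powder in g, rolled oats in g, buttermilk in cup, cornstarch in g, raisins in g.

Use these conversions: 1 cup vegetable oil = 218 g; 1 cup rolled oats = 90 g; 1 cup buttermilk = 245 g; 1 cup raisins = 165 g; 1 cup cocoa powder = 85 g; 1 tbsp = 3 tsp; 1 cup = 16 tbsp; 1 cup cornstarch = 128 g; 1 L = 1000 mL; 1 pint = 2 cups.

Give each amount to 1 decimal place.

cocoa powder: 14.2 g; rolled oats: 48.0 g; buttermilk: 6.4 cup; cornstarch: 332.8 g; raisins: 27.5 g

The original recipe has 0.3 L of vegetable oil, so the scaling factor is 0.48 ÷ 0.3 = 8/5 = 1.6.
cocoa powder: (1 tbsp + 2 tsp = 5/3 tbsp) × 8/5 ÷ 16 tbsp/cup × 85 g/cup ≈ 14.2 g
rolled oats: 1/3 cup × 8/5 × 90 g/cup = 48.0 g
buttermilk: 2 pint × 8/5 × 2 cup/pint = 6.4 cup
cornstarch: (1 cup + 10 tbsp = 1.625 cup) × 8/5 × 128 g/cup = 332.8 g
raisins: (1 tbsp + 2 tsp = 5/3 tbsp) × 8/5 ÷ 16 tbsp/cup × 165 g/cup = 27.5 g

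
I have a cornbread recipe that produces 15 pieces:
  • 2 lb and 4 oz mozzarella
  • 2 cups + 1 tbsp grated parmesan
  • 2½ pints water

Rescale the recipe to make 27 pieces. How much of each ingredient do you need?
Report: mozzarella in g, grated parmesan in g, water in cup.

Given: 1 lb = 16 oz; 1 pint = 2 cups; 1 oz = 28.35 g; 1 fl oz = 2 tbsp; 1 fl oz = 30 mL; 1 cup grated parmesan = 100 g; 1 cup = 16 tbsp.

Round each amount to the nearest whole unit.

mozzarella: 1837 g; grated parmesan: 371 g; water: 9 cup

Scaling factor: 27/15 = 9/5 = 1.8.
mozzarella: (2 lb + 4 oz = 2.25 lb) × 9/5 × 16 oz/lb × 28.35 g/oz ≈ 1837 g
grated parmesan: (2 cup + 1 tbsp = 2.0625 cup) × 9/5 × 100 g/cup ≈ 371 g
water: 2.5 pint × 9/5 × 2 cup/pint = 9 cup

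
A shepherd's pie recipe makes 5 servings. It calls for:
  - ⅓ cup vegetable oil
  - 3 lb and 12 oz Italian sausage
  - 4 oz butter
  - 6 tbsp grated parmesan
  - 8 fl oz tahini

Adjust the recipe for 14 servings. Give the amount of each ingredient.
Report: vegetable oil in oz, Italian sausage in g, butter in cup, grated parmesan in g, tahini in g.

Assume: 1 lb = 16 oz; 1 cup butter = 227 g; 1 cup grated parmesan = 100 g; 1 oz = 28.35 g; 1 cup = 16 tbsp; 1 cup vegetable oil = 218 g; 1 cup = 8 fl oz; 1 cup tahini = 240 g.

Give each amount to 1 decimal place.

Scaling factor: 14/5 = 2.8.
vegetable oil: 1/3 cup × 14/5 × 218 g/cup ÷ 28.35 g/oz ≈ 7.2 oz
Italian sausage: (3 lb + 12 oz = 3.75 lb) × 14/5 × 16 oz/lb × 28.35 g/oz = 4762.8 g
butter: 4 oz × 14/5 × 28.35 g/oz ÷ 227 g/cup ≈ 1.4 cup
grated parmesan: 6 tbsp × 14/5 ÷ 16 tbsp/cup × 100 g/cup = 105.0 g
tahini: 8 fl oz × 14/5 ÷ 8 fl oz/cup × 240 g/cup = 672.0 g

vegetable oil: 7.2 oz; Italian sausage: 4762.8 g; butter: 1.4 cup; grated parmesan: 105.0 g; tahini: 672.0 g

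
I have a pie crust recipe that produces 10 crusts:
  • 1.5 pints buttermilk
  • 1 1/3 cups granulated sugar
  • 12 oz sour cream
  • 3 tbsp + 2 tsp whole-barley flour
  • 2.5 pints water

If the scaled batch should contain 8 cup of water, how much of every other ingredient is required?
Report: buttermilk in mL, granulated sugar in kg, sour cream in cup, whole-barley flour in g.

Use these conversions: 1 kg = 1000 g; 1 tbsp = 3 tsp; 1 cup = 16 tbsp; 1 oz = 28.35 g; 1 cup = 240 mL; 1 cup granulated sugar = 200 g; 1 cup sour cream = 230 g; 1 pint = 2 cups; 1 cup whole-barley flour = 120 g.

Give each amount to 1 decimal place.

The original recipe has 5 cup of water, so the scaling factor is 8 ÷ 5 = 8/5 = 1.6.
buttermilk: 1.5 pint × 8/5 × 2 cup/pint × 240 mL/cup = 1152.0 mL
granulated sugar: 4/3 cup × 8/5 × 200 g/cup ÷ 1000 g/kg ≈ 0.4 kg
sour cream: 12 oz × 8/5 × 28.35 g/oz ÷ 230 g/cup ≈ 2.4 cup
whole-barley flour: (3 tbsp + 2 tsp = 11/3 tbsp) × 8/5 ÷ 16 tbsp/cup × 120 g/cup = 44.0 g

buttermilk: 1152.0 mL; granulated sugar: 0.4 kg; sour cream: 2.4 cup; whole-barley flour: 44.0 g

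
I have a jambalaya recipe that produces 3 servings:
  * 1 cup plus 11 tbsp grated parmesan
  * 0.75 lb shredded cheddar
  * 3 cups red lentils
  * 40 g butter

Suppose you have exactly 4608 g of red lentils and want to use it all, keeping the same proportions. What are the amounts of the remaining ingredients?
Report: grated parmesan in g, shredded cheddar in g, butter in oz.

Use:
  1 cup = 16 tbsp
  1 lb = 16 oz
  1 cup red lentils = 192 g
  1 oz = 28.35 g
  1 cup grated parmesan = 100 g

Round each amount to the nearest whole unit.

The original recipe has 576 g of red lentils, so the scaling factor is 4608 ÷ 576 = 8.
grated parmesan: (1 cup + 11 tbsp = 1.6875 cup) × 8 × 100 g/cup = 1350 g
shredded cheddar: 0.75 lb × 8 × 16 oz/lb × 28.35 g/oz ≈ 2722 g
butter: 40 g × 8 ÷ 28.35 g/oz ≈ 11 oz

grated parmesan: 1350 g; shredded cheddar: 2722 g; butter: 11 oz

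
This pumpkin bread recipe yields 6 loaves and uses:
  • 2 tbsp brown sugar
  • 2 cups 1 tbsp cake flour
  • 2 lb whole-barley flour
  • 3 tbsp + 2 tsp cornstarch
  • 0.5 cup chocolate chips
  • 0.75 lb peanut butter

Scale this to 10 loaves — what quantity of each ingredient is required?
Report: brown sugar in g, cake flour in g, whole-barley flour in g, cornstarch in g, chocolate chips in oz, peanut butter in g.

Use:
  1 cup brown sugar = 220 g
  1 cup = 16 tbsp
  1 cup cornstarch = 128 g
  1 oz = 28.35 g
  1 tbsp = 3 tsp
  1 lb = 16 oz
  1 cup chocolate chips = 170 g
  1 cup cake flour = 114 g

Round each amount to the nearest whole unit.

brown sugar: 46 g; cake flour: 392 g; whole-barley flour: 1512 g; cornstarch: 49 g; chocolate chips: 5 oz; peanut butter: 567 g

Scaling factor: 10/6 = 5/3.
brown sugar: 2 tbsp × 5/3 ÷ 16 tbsp/cup × 220 g/cup ≈ 46 g
cake flour: (2 cup + 1 tbsp = 2.0625 cup) × 5/3 × 114 g/cup ≈ 392 g
whole-barley flour: 2 lb × 5/3 × 16 oz/lb × 28.35 g/oz = 1512 g
cornstarch: (3 tbsp + 2 tsp = 11/3 tbsp) × 5/3 ÷ 16 tbsp/cup × 128 g/cup ≈ 49 g
chocolate chips: 0.5 cup × 5/3 × 170 g/cup ÷ 28.35 g/oz ≈ 5 oz
peanut butter: 0.75 lb × 5/3 × 16 oz/lb × 28.35 g/oz = 567 g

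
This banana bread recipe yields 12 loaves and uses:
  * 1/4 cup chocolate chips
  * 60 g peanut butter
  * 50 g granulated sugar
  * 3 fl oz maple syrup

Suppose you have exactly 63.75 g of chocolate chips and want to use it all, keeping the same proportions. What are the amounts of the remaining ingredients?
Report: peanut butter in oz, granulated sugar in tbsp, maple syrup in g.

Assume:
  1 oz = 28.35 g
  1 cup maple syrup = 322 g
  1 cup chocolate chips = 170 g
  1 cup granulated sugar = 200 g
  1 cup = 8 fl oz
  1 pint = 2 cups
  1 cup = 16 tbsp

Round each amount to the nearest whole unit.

The original recipe has 42.5 g of chocolate chips, so the scaling factor is 63.75 ÷ 42.5 = 3/2 = 1.5.
peanut butter: 60 g × 3/2 ÷ 28.35 g/oz ≈ 3 oz
granulated sugar: 50 g × 3/2 ÷ 200 g/cup × 16 tbsp/cup = 6 tbsp
maple syrup: 3 fl oz × 3/2 ÷ 8 fl oz/cup × 322 g/cup ≈ 181 g

peanut butter: 3 oz; granulated sugar: 6 tbsp; maple syrup: 181 g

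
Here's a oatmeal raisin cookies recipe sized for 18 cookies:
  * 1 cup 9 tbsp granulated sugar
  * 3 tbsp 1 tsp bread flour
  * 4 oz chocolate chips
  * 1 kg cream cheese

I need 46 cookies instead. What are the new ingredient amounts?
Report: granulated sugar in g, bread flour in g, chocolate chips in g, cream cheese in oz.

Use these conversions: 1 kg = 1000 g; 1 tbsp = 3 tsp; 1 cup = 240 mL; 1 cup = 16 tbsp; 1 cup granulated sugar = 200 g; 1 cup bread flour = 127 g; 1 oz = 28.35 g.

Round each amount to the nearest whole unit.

Scaling factor: 46/18 = 23/9.
granulated sugar: (1 cup + 9 tbsp = 1.5625 cup) × 23/9 × 200 g/cup ≈ 799 g
bread flour: (3 tbsp + 1 tsp = 10/3 tbsp) × 23/9 ÷ 16 tbsp/cup × 127 g/cup ≈ 68 g
chocolate chips: 4 oz × 23/9 × 28.35 g/oz ≈ 290 g
cream cheese: 1 kg × 23/9 × 1000 g/kg ÷ 28.35 g/oz ≈ 90 oz

granulated sugar: 799 g; bread flour: 68 g; chocolate chips: 290 g; cream cheese: 90 oz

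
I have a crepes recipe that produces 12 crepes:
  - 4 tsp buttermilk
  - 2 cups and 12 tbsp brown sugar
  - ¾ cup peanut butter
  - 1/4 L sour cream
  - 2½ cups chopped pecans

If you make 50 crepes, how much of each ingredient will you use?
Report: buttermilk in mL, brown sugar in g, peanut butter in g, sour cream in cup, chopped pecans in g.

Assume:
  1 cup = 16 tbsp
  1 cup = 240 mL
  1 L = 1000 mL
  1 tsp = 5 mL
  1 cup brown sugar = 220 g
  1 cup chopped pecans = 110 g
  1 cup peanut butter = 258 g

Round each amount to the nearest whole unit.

Scaling factor: 50/12 = 25/6.
buttermilk: 4 tsp × 25/6 × 5 mL/tsp ≈ 83 mL
brown sugar: (2 cup + 12 tbsp = 2.75 cup) × 25/6 × 220 g/cup ≈ 2521 g
peanut butter: 0.75 cup × 25/6 × 258 g/cup ≈ 806 g
sour cream: 0.25 L × 25/6 × 1000 mL/L ÷ 240 mL/cup ≈ 4 cup
chopped pecans: 2.5 cup × 25/6 × 110 g/cup ≈ 1146 g

buttermilk: 83 mL; brown sugar: 2521 g; peanut butter: 806 g; sour cream: 4 cup; chopped pecans: 1146 g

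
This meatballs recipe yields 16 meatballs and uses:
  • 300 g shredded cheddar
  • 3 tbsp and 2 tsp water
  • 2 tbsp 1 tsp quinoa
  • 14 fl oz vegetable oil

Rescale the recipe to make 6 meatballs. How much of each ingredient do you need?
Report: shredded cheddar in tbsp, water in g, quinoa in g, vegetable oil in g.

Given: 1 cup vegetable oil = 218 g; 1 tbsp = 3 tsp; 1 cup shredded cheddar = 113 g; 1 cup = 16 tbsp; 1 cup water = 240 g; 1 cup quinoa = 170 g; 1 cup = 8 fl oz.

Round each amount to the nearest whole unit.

Scaling factor: 6/16 = 3/8 = 0.375.
shredded cheddar: 300 g × 3/8 ÷ 113 g/cup × 16 tbsp/cup ≈ 16 tbsp
water: (3 tbsp + 2 tsp = 11/3 tbsp) × 3/8 ÷ 16 tbsp/cup × 240 g/cup ≈ 21 g
quinoa: (2 tbsp + 1 tsp = 7/3 tbsp) × 3/8 ÷ 16 tbsp/cup × 170 g/cup ≈ 9 g
vegetable oil: 14 fl oz × 3/8 ÷ 8 fl oz/cup × 218 g/cup ≈ 143 g

shredded cheddar: 16 tbsp; water: 21 g; quinoa: 9 g; vegetable oil: 143 g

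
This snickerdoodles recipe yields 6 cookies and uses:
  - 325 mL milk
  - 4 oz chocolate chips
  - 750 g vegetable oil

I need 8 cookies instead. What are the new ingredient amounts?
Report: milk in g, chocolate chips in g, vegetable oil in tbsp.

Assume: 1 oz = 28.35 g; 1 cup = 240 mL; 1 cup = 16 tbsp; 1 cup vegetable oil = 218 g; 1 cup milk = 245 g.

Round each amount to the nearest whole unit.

milk: 442 g; chocolate chips: 151 g; vegetable oil: 73 tbsp

Scaling factor: 8/6 = 4/3.
milk: 325 mL × 4/3 ÷ 240 mL/cup × 245 g/cup ≈ 442 g
chocolate chips: 4 oz × 4/3 × 28.35 g/oz ≈ 151 g
vegetable oil: 750 g × 4/3 ÷ 218 g/cup × 16 tbsp/cup ≈ 73 tbsp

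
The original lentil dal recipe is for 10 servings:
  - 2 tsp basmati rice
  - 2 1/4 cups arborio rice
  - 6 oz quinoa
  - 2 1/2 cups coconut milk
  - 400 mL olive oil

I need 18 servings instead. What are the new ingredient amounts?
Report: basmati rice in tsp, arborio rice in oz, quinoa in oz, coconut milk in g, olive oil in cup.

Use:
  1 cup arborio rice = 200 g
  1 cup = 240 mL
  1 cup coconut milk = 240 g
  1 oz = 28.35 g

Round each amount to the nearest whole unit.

Scaling factor: 18/10 = 9/5 = 1.8.
basmati rice: 2 tsp × 9/5 ≈ 4 tsp
arborio rice: 2.25 cup × 9/5 × 200 g/cup ÷ 28.35 g/oz ≈ 29 oz
quinoa: 6 oz × 9/5 ≈ 11 oz
coconut milk: 2.5 cup × 9/5 × 240 g/cup = 1080 g
olive oil: 400 mL × 9/5 ÷ 240 mL/cup = 3 cup

basmati rice: 4 tsp; arborio rice: 29 oz; quinoa: 11 oz; coconut milk: 1080 g; olive oil: 3 cup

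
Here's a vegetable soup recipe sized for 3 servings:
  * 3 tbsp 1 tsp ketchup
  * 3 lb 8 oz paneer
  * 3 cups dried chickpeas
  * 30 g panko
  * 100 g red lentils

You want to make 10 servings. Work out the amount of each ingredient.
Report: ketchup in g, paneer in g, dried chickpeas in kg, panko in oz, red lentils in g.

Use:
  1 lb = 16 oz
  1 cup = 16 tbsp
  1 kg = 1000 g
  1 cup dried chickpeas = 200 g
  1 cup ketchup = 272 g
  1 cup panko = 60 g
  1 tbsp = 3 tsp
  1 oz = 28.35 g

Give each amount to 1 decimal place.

Scaling factor: 10/3.
ketchup: (3 tbsp + 1 tsp = 10/3 tbsp) × 10/3 ÷ 16 tbsp/cup × 272 g/cup ≈ 188.9 g
paneer: (3 lb + 8 oz = 3.5 lb) × 10/3 × 16 oz/lb × 28.35 g/oz = 5292.0 g
dried chickpeas: 3 cup × 10/3 × 200 g/cup ÷ 1000 g/kg = 2.0 kg
panko: 30 g × 10/3 ÷ 28.35 g/oz ≈ 3.5 oz
red lentils: 100 g × 10/3 ≈ 333.3 g

ketchup: 188.9 g; paneer: 5292.0 g; dried chickpeas: 2.0 kg; panko: 3.5 oz; red lentils: 333.3 g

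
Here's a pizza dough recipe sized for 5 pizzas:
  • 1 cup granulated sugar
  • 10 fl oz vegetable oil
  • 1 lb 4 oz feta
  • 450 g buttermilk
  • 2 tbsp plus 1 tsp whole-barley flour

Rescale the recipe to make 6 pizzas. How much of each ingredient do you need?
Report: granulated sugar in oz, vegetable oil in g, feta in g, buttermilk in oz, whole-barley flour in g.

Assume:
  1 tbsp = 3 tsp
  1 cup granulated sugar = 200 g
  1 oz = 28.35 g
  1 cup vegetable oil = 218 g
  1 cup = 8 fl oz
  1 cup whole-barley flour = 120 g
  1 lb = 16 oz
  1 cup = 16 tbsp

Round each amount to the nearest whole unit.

granulated sugar: 8 oz; vegetable oil: 327 g; feta: 680 g; buttermilk: 19 oz; whole-barley flour: 21 g

Scaling factor: 6/5 = 1.2.
granulated sugar: 1 cup × 6/5 × 200 g/cup ÷ 28.35 g/oz ≈ 8 oz
vegetable oil: 10 fl oz × 6/5 ÷ 8 fl oz/cup × 218 g/cup = 327 g
feta: (1 lb + 4 oz = 1.25 lb) × 6/5 × 16 oz/lb × 28.35 g/oz ≈ 680 g
buttermilk: 450 g × 6/5 ÷ 28.35 g/oz ≈ 19 oz
whole-barley flour: (2 tbsp + 1 tsp = 7/3 tbsp) × 6/5 ÷ 16 tbsp/cup × 120 g/cup = 21 g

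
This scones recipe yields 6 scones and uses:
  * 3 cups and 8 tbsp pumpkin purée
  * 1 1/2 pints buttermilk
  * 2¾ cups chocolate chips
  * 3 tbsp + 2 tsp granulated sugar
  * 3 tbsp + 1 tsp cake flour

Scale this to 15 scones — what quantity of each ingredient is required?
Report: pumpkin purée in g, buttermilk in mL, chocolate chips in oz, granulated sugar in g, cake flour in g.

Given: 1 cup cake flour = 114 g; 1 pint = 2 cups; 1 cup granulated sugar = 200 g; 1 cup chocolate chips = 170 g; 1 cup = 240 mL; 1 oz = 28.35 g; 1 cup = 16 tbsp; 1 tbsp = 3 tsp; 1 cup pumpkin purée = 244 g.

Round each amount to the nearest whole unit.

Scaling factor: 15/6 = 5/2 = 2.5.
pumpkin purée: (3 cup + 8 tbsp = 3.5 cup) × 5/2 × 244 g/cup = 2135 g
buttermilk: 1.5 pint × 5/2 × 2 cup/pint × 240 mL/cup = 1800 mL
chocolate chips: 2.75 cup × 5/2 × 170 g/cup ÷ 28.35 g/oz ≈ 41 oz
granulated sugar: (3 tbsp + 2 tsp = 11/3 tbsp) × 5/2 ÷ 16 tbsp/cup × 200 g/cup ≈ 115 g
cake flour: (3 tbsp + 1 tsp = 10/3 tbsp) × 5/2 ÷ 16 tbsp/cup × 114 g/cup ≈ 59 g

pumpkin purée: 2135 g; buttermilk: 1800 mL; chocolate chips: 41 oz; granulated sugar: 115 g; cake flour: 59 g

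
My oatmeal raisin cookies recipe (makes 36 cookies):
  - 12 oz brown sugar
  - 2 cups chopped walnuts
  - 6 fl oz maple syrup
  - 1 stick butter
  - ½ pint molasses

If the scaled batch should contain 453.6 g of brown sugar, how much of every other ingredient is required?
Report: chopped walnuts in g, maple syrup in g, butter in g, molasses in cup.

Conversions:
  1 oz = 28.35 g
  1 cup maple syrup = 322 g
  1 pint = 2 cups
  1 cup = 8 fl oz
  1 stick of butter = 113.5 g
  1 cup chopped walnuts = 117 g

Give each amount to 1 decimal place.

chopped walnuts: 312.0 g; maple syrup: 322.0 g; butter: 151.3 g; molasses: 1.3 cup

The original recipe has 340.2 g of brown sugar, so the scaling factor is 453.6 ÷ 340.2 = 4/3.
chopped walnuts: 2 cup × 4/3 × 117 g/cup = 312.0 g
maple syrup: 6 fl oz × 4/3 ÷ 8 fl oz/cup × 322 g/cup = 322.0 g
butter: 1 stick × 4/3 × 113.5 g/stick ≈ 151.3 g
molasses: 0.5 pint × 4/3 × 2 cup/pint ≈ 1.3 cup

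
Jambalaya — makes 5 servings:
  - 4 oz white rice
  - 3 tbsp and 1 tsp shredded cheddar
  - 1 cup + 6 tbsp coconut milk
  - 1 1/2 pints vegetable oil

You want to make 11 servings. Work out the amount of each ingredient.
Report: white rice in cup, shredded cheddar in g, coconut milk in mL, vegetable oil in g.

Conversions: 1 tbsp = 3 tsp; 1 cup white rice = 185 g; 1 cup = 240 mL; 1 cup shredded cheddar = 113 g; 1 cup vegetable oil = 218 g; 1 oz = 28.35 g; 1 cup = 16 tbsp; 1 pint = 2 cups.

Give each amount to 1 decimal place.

white rice: 1.3 cup; shredded cheddar: 51.8 g; coconut milk: 726.0 mL; vegetable oil: 1438.8 g

Scaling factor: 11/5 = 2.2.
white rice: 4 oz × 11/5 × 28.35 g/oz ÷ 185 g/cup ≈ 1.3 cup
shredded cheddar: (3 tbsp + 1 tsp = 10/3 tbsp) × 11/5 ÷ 16 tbsp/cup × 113 g/cup ≈ 51.8 g
coconut milk: (1 cup + 6 tbsp = 1.375 cup) × 11/5 × 240 mL/cup = 726.0 mL
vegetable oil: 1.5 pint × 11/5 × 2 cup/pint × 218 g/cup = 1438.8 g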